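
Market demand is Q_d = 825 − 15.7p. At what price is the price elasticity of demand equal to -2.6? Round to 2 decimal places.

Set −bp/(a − bp) = −2.6 ⇒ bp = 2.6(a − bp) ⇒ bp(1+2.6) = 2.6·a.
p = 2.6·825/(15.7·3.6) ≈ 37.95.

37.95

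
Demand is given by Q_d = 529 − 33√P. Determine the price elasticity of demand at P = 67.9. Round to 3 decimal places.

-0.529

At P = 67.9, Q_d = 257.0752.
dQ_d/dP = −33/(2√P) = −33/(2·8.2401).
Point elasticity E = (dQ_d/dP)·(P/Q_d) = -2.0024 × 67.9/257.0752 ≈ -0.529.
|E| < 1, so demand is inelastic at this price.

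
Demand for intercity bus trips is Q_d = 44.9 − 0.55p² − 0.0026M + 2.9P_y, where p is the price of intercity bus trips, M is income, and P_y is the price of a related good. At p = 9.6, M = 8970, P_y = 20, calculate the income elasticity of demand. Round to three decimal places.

Substituting, Q_d = 44.9 − 0.55(9.6)² − 0.0026(8970) + 2.9(20) = 44.9 − 50.688 − 23.322 + 58 = 28.89.
∂Q_d/∂M = −0.0026, so E_I = -0.0026·(8970/28.89) ≈ -0.807.
E_I < 0: inferior good.

-0.807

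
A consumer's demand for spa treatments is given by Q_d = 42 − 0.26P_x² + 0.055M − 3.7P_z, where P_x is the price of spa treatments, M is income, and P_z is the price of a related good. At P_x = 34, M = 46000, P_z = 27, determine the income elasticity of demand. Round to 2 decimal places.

First evaluate Q_d: 42 − 0.26(34)² + 0.055(46000) − 3.7(27) = 42 − 300.56 + 2530 − 99.9 = 2171.54.
∂Q_d/∂M = +0.055, so E_I = 0.055·(46000/2171.54) ≈ 1.17.
E_I > 1: normal good (luxury).

1.17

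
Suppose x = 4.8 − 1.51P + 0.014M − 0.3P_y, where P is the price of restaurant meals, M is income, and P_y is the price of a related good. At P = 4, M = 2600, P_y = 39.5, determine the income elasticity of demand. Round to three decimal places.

1.562

Evaluating quantity at (P, M, P_y) gives x = 4.8 − 1.51(4) + 0.014(2600) − 0.3(39.5) = 4.8 − 6.04 + 36.4 − 11.85 = 23.31.
∂x/∂M = +0.014, so E_I = 0.014·(2600/23.31) ≈ 1.562.
E_I > 1: normal good (luxury).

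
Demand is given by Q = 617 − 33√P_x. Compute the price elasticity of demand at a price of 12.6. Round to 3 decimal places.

-0.117

At P_x = 12.6, Q = 499.8616.
dQ/dP_x = −33/(2√P_x) = −33/(2·3.5496).
Point elasticity E = (dQ/dP_x)·(P_x/Q) = -4.6483 × 12.6/499.8616 ≈ -0.117.
|E| < 1, so demand is inelastic at this price.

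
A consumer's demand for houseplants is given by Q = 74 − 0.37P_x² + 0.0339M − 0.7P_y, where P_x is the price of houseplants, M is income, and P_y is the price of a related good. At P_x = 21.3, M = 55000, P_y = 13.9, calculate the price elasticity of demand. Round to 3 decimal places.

Q = 74 − 0.37(21.3)² + 0.0339(55000) − 0.7(13.9) = 74 − 167.8653 + 1864.5 − 9.73 = 1760.9047.
∂Q/∂P_x = −2·0.37·P_x = -15.762, so E_p = -15.762·(21.3/1760.9047) ≈ -0.191.
|E_p| < 1: demand is inelastic.

-0.191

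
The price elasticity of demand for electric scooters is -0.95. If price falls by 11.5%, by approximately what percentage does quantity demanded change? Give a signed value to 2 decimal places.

%ΔQ ≈ E × %ΔP = (-0.95) × (-11.5%) ≈ 10.93%.

10.93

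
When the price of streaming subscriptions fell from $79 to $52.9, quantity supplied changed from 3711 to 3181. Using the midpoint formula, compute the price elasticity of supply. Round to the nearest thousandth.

0.389

%ΔQ = (3181 − 3711)/[(3711 + 3181)/2] = -530/3446 ≈ -0.1538.
%Δp = (52.9 − 79)/[(79 + 52.9)/2] = -26.1/65.95 ≈ -0.3958.
Arc elasticity E = %ΔQ/%Δp ≈ -0.1538/-0.3958 ≈ 0.389.
|E| < 1: supply is inelastic over this range.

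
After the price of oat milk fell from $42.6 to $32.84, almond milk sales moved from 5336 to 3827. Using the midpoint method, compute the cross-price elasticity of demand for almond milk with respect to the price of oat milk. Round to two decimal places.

1.27

%ΔQ_x = (3827 − 5336)/[(5336+3827)/2] = -1509/4581.5 ≈ -0.3294.
%ΔP_y = (32.84 − 42.6)/[(42.6+32.84)/2] ≈ -0.2587.
E_xy = -0.3294/-0.2587 ≈ 1.27.
E_xy > 0, so almond milk and oat milk are substitutes.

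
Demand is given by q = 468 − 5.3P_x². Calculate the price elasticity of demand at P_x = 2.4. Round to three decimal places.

At P_x = 2.4, q = 437.472.
dq/dP_x = −2·5.3·P_x = −25.44.
Point elasticity E = (dq/dP_x)·(P_x/q) = -25.44 × 2.4/437.472 ≈ -0.140.
|E| < 1, so demand is inelastic at this price.

-0.140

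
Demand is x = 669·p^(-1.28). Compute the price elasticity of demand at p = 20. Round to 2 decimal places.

For a Cobb–Douglas (constant-elasticity) form x = A·p^α·…, the elasticity with respect to p equals the exponent α at every point.
Here the exponent on p is -1.28, so the price elasticity of demand is -1.28.

-1.28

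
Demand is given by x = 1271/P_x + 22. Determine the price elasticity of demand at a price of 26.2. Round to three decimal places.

-0.688

At P_x = 26.2, x = 70.5115.
dx/dP_x = −1271/P_x² = −1.8516.
Point elasticity E = (dx/dP_x)·(P_x/x) = -1.8516 × 26.2/70.5115 ≈ -0.688.
|E| < 1, so demand is inelastic at this price.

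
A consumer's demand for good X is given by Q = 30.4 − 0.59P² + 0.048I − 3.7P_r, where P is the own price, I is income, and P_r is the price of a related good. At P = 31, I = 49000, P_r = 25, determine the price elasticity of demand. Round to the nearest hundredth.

Substituting, Q = 30.4 − 0.59(31)² + 0.048(49000) − 3.7(25) = 30.4 − 566.99 + 2352 − 92.5 = 1722.91.
∂Q/∂P = −2·0.59·P = -36.58, so E_p = -36.58·(31/1722.91) ≈ -0.66.
|E_p| < 1: demand is inelastic.

-0.66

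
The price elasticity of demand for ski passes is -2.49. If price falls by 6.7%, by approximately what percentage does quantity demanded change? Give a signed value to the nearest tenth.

%ΔQ ≈ E × %ΔP = (-2.49) × (-6.7%) ≈ 16.7%.

16.7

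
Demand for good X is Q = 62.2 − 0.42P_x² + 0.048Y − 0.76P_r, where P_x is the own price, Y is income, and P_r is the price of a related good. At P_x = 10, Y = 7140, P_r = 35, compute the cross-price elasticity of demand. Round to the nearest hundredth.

Q = 62.2 − 0.42(10)² + 0.048(7140) − 0.76(35) = 62.2 − 42 + 342.72 − 26.6 = 336.32.
∂Q/∂P_r = −0.76, so E_xy = -0.76·(35/336.32) ≈ -0.08.
E_xy < 0: the goods are complements.

-0.08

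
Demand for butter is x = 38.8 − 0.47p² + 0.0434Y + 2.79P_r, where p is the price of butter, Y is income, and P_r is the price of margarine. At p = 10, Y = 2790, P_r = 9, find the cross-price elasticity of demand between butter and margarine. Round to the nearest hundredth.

Evaluating quantity at (p, Y, P_r) gives x = 38.8 − 0.47(10)² + 0.0434(2790) + 2.79(9) = 38.8 − 47 + 121.086 + 25.11 = 137.996.
∂x/∂P_r = +2.79, so E_xy = 2.79·(9/137.996) ≈ 0.18.
E_xy > 0: the goods are substitutes.

0.18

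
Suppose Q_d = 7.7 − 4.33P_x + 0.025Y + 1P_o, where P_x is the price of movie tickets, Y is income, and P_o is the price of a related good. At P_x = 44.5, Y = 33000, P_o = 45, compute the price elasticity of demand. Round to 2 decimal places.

Q_d = 7.7 − 4.33(44.5) + 0.025(33000) + 1(45) = 7.7 − 192.685 + 825 + 45 = 685.015.
∂Q_d/∂P_x = −4.33, so E_p = (−4.33)·(44.5/685.015) ≈ -0.28.
|E_p| < 1: demand is inelastic.

-0.28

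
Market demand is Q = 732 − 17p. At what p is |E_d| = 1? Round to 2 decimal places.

For linear demand Q = a − bp, E = −bp/(a − bp). |E| = 1 ⇒ bp = a − bp ⇒ p = a/(2b).
p = 732/(2·17) ≈ 21.53.

21.53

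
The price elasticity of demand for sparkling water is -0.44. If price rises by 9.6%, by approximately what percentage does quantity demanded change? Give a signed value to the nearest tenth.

%ΔQ ≈ E × %ΔP = (-0.44) × (9.6%) ≈ -4.2%.

-4.2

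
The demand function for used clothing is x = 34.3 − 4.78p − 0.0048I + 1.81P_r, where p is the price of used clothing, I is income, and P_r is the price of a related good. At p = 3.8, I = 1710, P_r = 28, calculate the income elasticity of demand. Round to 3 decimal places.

-0.140

x = 34.3 − 4.78(3.8) − 0.0048(1710) + 1.81(28) = 34.3 − 18.164 − 8.208 + 50.68 = 58.608.
∂x/∂I = −0.0048, so E_I = -0.0048·(1710/58.608) ≈ -0.140.
E_I < 0: inferior good.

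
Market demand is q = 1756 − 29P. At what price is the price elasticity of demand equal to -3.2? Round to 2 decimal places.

46.13

Set −bP/(a − bP) = −3.2 ⇒ bP = 3.2(a − bP) ⇒ bP(1+3.2) = 3.2·a.
P = 3.2·1756/(29·4.2) ≈ 46.13.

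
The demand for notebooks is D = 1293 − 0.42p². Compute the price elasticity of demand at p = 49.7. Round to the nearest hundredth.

At p = 49.7, D = 255.5622.
dD/dp = −2·0.42·p = −41.748.
Point elasticity E = (dD/dp)·(p/D) = -41.748 × 49.7/255.5622 ≈ -8.12.
|E| > 1, so demand is elastic at this price.

-8.12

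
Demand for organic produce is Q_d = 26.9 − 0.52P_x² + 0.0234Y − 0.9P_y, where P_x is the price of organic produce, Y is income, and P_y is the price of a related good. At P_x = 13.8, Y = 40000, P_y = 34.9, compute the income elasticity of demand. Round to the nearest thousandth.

At the given point, Q_d = 26.9 − 0.52(13.8)² + 0.0234(40000) − 0.9(34.9) = 26.9 − 99.0288 + 936 − 31.41 = 832.4612.
∂Q_d/∂Y = +0.0234, so E_I = 0.0234·(40000/832.4612) ≈ 1.124.
E_I > 1: normal good (luxury).

1.124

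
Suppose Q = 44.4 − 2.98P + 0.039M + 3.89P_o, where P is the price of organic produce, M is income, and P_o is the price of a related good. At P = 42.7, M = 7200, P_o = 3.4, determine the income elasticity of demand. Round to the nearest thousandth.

First evaluate Q: 44.4 − 2.98(42.7) + 0.039(7200) + 3.89(3.4) = 44.4 − 127.246 + 280.8 + 13.226 = 211.18.
∂Q/∂M = +0.039, so E_I = 0.039·(7200/211.18) ≈ 1.330.
E_I > 1: normal good (luxury).

1.330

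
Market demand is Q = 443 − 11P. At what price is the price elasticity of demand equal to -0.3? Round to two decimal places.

Set −bP/(a − bP) = −0.3 ⇒ bP = 0.3(a − bP) ⇒ bP(1+0.3) = 0.3·a.
P = 0.3·443/(11·1.3) ≈ 9.29.

9.29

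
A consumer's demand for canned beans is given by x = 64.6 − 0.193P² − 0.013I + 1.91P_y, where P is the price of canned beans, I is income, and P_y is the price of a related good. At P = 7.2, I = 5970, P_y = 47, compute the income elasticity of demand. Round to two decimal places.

Evaluating quantity at (P, I, P_y) gives x = 64.6 − 0.193(7.2)² − 0.013(5970) + 1.91(47) = 64.6 − 10.0051 − 77.61 + 89.77 = 66.7549.
∂x/∂I = −0.013, so E_I = -0.013·(5970/66.7549) ≈ -1.16.
E_I < 0: inferior good.

-1.16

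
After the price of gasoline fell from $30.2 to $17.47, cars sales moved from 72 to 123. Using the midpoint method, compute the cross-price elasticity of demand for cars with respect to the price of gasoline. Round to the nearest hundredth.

%ΔQ_x = (123 − 72)/[(72+123)/2] = 51/97.5 ≈ 0.5231.
%ΔP_y = (17.47 − 30.2)/[(30.2+17.47)/2] ≈ -0.5341.
E_xy = 0.5231/-0.5341 ≈ -0.98.
E_xy < 0, so cars and gasoline are complements.

-0.98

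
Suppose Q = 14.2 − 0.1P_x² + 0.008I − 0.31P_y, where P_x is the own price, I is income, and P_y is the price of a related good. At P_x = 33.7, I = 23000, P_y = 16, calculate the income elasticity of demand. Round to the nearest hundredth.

At the given point, Q = 14.2 − 0.1(33.7)² + 0.008(23000) − 0.31(16) = 14.2 − 113.569 + 184 − 4.96 = 79.671.
∂Q/∂I = +0.008, so E_I = 0.008·(23000/79.671) ≈ 2.31.
E_I > 1: normal good (luxury).

2.31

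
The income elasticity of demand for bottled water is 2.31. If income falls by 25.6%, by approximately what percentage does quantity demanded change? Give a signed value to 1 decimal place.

%ΔQ ≈ E × %ΔI = (2.31) × (-25.6%) ≈ -59.1%.

-59.1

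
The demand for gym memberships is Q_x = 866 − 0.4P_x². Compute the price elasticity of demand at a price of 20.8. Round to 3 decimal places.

-0.499

At P_x = 20.8, Q_x = 692.944.
dQ_x/dP_x = −2·0.4·P_x = −16.64.
Point elasticity E = (dQ_x/dP_x)·(P_x/Q_x) = -16.64 × 20.8/692.944 ≈ -0.499.
|E| < 1, so demand is inelastic at this price.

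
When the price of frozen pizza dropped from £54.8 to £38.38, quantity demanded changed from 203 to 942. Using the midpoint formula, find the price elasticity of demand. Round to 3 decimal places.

-3.663

%Δq = (942 − 203)/[(203 + 942)/2] = 739/572.5 ≈ 1.2908.
%Δp = (38.38 − 54.8)/[(54.8 + 38.38)/2] = -16.42/46.59 ≈ -0.3524.
Arc elasticity E = %Δq/%Δp ≈ 1.2908/-0.3524 ≈ -3.663.
|E| > 1: demand is elastic over this range.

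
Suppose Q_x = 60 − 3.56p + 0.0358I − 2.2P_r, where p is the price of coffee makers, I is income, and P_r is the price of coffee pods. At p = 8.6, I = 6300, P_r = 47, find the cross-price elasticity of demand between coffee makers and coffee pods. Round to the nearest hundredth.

-0.68

Q_x = 60 − 3.56(8.6) + 0.0358(6300) − 2.2(47) = 60 − 30.616 + 225.54 − 103.4 = 151.524.
∂Q_x/∂P_r = −2.2, so E_xy = -2.2·(47/151.524) ≈ -0.68.
E_xy < 0: the goods are complements.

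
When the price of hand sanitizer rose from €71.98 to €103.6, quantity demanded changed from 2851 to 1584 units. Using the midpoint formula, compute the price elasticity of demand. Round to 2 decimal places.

-1.59

%Δq = (1584 − 2851)/[(2851 + 1584)/2] = -1267/2217.5 ≈ -0.5714.
%ΔP = (103.6 − 71.98)/[(71.98 + 103.6)/2] = 31.62/87.79 ≈ 0.3602.
Arc elasticity E = %Δq/%ΔP ≈ -0.5714/0.3602 ≈ -1.59.
|E| > 1: demand is elastic over this range.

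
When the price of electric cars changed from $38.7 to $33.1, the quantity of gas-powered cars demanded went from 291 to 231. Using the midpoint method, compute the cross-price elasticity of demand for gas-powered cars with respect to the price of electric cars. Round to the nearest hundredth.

1.47

%ΔQ_x = (231 − 291)/[(291+231)/2] = -60/261 ≈ -0.2299.
%ΔP_y = (33.1 − 38.7)/[(38.7+33.1)/2] ≈ -0.1560.
E_xy = -0.2299/-0.1560 ≈ 1.47.
E_xy > 0, so gas-powered cars and electric cars are substitutes.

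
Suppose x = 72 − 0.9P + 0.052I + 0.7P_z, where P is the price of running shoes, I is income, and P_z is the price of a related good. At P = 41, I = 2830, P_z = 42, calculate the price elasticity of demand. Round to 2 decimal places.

-0.17

At the given point, x = 72 − 0.9(41) + 0.052(2830) + 0.7(42) = 72 − 36.9 + 147.16 + 29.4 = 211.66.
∂x/∂P = −0.9, so E_p = (−0.9)·(41/211.66) ≈ -0.17.
|E_p| < 1: demand is inelastic.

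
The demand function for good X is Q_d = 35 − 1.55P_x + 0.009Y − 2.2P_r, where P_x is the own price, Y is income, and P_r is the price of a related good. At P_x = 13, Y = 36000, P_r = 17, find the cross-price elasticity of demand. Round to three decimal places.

-0.124

At the given point, Q_d = 35 − 1.55(13) + 0.009(36000) − 2.2(17) = 35 − 20.15 + 324 − 37.4 = 301.45.
∂Q_d/∂P_r = −2.2, so E_xy = -2.2·(17/301.45) ≈ -0.124.
E_xy < 0: the goods are complements.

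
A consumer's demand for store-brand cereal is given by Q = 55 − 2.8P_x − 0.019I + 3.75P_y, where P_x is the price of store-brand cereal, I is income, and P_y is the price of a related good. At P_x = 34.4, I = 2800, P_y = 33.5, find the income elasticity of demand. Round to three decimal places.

Evaluating quantity at (P_x, I, P_y) gives Q = 55 − 2.8(34.4) − 0.019(2800) + 3.75(33.5) = 55 − 96.32 − 53.2 + 125.625 = 31.105.
∂Q/∂I = −0.019, so E_I = -0.019·(2800/31.105) ≈ -1.710.
E_I < 0: inferior good.

-1.710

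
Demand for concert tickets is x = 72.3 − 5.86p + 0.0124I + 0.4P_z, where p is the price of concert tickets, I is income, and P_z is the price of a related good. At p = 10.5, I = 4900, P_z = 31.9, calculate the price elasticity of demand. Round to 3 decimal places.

-0.730

Evaluating quantity at (p, I, P_z) gives x = 72.3 − 5.86(10.5) + 0.0124(4900) + 0.4(31.9) = 72.3 − 61.53 + 60.76 + 12.76 = 84.29.
∂x/∂p = −5.86, so E_p = (−5.86)·(10.5/84.29) ≈ -0.730.
|E_p| < 1: demand is inelastic.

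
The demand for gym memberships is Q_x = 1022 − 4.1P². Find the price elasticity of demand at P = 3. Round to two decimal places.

-0.07

At P = 3, Q_x = 985.1.
dQ_x/dP = −2·4.1·P = −24.6.
Point elasticity E = (dQ_x/dP)·(P/Q_x) = -24.6 × 3/985.1 ≈ -0.07.
|E| < 1, so demand is inelastic at this price.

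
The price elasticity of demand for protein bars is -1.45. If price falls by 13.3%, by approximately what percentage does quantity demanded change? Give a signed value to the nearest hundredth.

%ΔQ ≈ E × %ΔP = (-1.45) × (-13.3%) ≈ 19.29%.

19.29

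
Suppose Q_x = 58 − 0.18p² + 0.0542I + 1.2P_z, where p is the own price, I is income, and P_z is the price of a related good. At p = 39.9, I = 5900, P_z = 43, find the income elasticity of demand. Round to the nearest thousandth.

At the given point, Q_x = 58 − 0.18(39.9)² + 0.0542(5900) + 1.2(43) = 58 − 286.5618 + 319.78 + 51.6 = 142.8182.
∂Q_x/∂I = +0.0542, so E_I = 0.0542·(5900/142.8182) ≈ 2.239.
E_I > 1: normal good (luxury).

2.239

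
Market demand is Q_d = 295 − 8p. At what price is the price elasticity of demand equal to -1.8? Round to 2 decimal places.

23.71

Set −bp/(a − bp) = −1.8 ⇒ bp = 1.8(a − bp) ⇒ bp(1+1.8) = 1.8·a.
p = 1.8·295/(8·2.8) ≈ 23.71.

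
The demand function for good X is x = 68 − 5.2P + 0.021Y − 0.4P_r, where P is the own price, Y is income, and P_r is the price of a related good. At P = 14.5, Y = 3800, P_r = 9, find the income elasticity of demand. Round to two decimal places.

Substituting, x = 68 − 5.2(14.5) + 0.021(3800) − 0.4(9) = 68 − 75.4 + 79.8 − 3.6 = 68.8.
∂x/∂Y = +0.021, so E_I = 0.021·(3800/68.8) ≈ 1.16.
E_I > 1: normal good (luxury).

1.16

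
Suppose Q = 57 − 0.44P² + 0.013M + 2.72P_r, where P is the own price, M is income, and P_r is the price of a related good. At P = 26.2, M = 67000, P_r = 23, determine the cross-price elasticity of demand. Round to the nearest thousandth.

Substituting, Q = 57 − 0.44(26.2)² + 0.013(67000) + 2.72(23) = 57 − 302.0336 + 871 + 62.56 = 688.5264.
∂Q/∂P_r = +2.72, so E_xy = 2.72·(23/688.5264) ≈ 0.091.
E_xy > 0: the goods are substitutes.

0.091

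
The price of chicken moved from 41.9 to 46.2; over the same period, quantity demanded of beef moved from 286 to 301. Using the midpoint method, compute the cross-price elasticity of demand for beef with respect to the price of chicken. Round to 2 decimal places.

%ΔQ_x = (301 − 286)/[(286+301)/2] = 15/293.5 ≈ 0.0511.
%ΔP_y = (46.2 − 41.9)/[(41.9+46.2)/2] ≈ 0.0976.
E_xy = 0.0511/0.0976 ≈ 0.52.
E_xy > 0, so beef and chicken are substitutes.

0.52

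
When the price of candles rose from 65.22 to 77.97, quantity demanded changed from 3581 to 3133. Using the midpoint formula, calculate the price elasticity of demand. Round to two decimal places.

-0.75

%Δq = (3133 − 3581)/[(3581 + 3133)/2] = -448/3357 ≈ -0.1335.
%ΔP = (77.97 − 65.22)/[(65.22 + 77.97)/2] = 12.75/71.595 ≈ 0.1781.
Arc elasticity E = %Δq/%ΔP ≈ -0.1335/0.1781 ≈ -0.75.
|E| < 1: demand is inelastic over this range.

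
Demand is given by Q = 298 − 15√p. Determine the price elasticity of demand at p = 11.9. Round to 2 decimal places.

At p = 11.9, Q = 246.2554.
dQ/dp = −15/(2√p) = −15/(2·3.4496).
Point elasticity E = (dQ/dp)·(p/Q) = -2.1741 × 11.9/246.2554 ≈ -0.11.
|E| < 1, so demand is inelastic at this price.

-0.11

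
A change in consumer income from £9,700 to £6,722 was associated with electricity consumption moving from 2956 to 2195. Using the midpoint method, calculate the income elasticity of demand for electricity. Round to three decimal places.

%ΔQ = (2195 − 2956)/[(2956+2195)/2] = -761/2575.5 ≈ -0.2955.
%ΔI = (6,722 − 9,700)/[(9,700+6,722)/2] = -2978/8211 ≈ -0.3627.
E_I = %ΔQ/%ΔI ≈ 0.815.
E_I ∈ (0,1): normal good (necessity).

0.815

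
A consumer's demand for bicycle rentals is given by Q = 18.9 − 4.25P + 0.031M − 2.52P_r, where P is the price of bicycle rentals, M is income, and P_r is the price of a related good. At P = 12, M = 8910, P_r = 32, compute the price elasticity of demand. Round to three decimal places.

-0.312

At the given point, Q = 18.9 − 4.25(12) + 0.031(8910) − 2.52(32) = 18.9 − 51 + 276.21 − 80.64 = 163.47.
∂Q/∂P = −4.25, so E_p = (−4.25)·(12/163.47) ≈ -0.312.
|E_p| < 1: demand is inelastic.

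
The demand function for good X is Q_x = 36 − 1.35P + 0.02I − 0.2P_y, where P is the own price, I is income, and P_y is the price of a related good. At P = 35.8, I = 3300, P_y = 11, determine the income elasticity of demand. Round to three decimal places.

1.282

At the given point, Q_x = 36 − 1.35(35.8) + 0.02(3300) − 0.2(11) = 36 − 48.33 + 66 − 2.2 = 51.47.
∂Q_x/∂I = +0.02, so E_I = 0.02·(3300/51.47) ≈ 1.282.
E_I > 1: normal good (luxury).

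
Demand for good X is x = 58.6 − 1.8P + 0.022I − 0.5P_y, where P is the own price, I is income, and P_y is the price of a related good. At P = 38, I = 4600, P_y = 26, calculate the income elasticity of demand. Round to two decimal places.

1.29

x = 58.6 − 1.8(38) + 0.022(4600) − 0.5(26) = 58.6 − 68.4 + 101.2 − 13 = 78.4.
∂x/∂I = +0.022, so E_I = 0.022·(4600/78.4) ≈ 1.29.
E_I > 1: normal good (luxury).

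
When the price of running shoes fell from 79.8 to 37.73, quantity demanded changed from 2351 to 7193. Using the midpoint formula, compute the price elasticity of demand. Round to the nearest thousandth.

%Δq = (7193 − 2351)/[(2351 + 7193)/2] = 4842/4772 ≈ 1.0147.
%ΔP = (37.73 − 79.8)/[(79.8 + 37.73)/2] = -42.07/58.765 ≈ -0.7159.
Arc elasticity E = %Δq/%ΔP ≈ 1.0147/-0.7159 ≈ -1.417.
|E| > 1: demand is elastic over this range.

-1.417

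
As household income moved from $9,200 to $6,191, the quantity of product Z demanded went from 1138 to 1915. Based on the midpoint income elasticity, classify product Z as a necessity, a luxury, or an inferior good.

inferior

%ΔQ = (1915 − 1138)/[(1138+1915)/2] = 777/1526.5 ≈ 0.5090.
%ΔM = (6,191 − 9,200)/[(9,200+6,191)/2] = -3009/7695.5 ≈ -0.3910.
E_I = %ΔQ/%ΔM ≈ -1.302.
E_I < 0: inferior good.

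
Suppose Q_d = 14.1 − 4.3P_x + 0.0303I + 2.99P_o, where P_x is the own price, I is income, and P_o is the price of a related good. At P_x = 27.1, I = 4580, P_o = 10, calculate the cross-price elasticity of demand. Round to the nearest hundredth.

0.45

At the given point, Q_d = 14.1 − 4.3(27.1) + 0.0303(4580) + 2.99(10) = 14.1 − 116.53 + 138.774 + 29.9 = 66.244.
∂Q_d/∂P_o = +2.99, so E_xy = 2.99·(10/66.244) ≈ 0.45.
E_xy > 0: the goods are substitutes.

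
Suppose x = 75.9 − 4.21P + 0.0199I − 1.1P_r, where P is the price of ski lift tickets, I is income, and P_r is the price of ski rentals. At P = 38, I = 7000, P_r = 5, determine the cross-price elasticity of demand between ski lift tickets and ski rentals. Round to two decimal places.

-0.11

At the given point, x = 75.9 − 4.21(38) + 0.0199(7000) − 1.1(5) = 75.9 − 159.98 + 139.3 − 5.5 = 49.72.
∂x/∂P_r = −1.1, so E_xy = -1.1·(5/49.72) ≈ -0.11.
E_xy < 0: the goods are complements.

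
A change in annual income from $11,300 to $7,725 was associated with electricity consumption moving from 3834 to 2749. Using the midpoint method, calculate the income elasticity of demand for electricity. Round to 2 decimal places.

0.88

%ΔQ = (2749 − 3834)/[(3834+2749)/2] = -1085/3291.5 ≈ -0.3296.
%ΔM = (7,725 − 11,300)/[(11,300+7,725)/2] = -3575/9512.5 ≈ -0.3758.
E_I = %ΔQ/%ΔM ≈ 0.88.
E_I ∈ (0,1): normal good (necessity).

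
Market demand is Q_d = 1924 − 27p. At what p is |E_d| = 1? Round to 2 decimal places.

35.63

For linear demand Q_d = a − bp, E = −bp/(a − bp). |E| = 1 ⇒ bp = a − bp ⇒ p = a/(2b).
p = 1924/(2·27) ≈ 35.63.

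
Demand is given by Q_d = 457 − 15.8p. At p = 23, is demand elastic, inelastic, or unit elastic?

At p = 23, Q_d = 93.6.
dQ_d/dp = −15.8.
Point elasticity E = (dQ_d/dp)·(p/Q_d) = -15.8 × 23/93.6 ≈ -3.882.
|E| ≈ 3.882 > 1, so demand is elastic.

elastic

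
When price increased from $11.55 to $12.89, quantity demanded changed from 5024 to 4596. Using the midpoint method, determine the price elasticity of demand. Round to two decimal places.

%ΔQ = (4596 − 5024)/[(5024 + 4596)/2] = -428/4810 ≈ -0.0890.
%ΔP = (12.89 − 11.55)/[(11.55 + 12.89)/2] = 1.34/12.22 ≈ 0.1097.
Arc elasticity E = %ΔQ/%ΔP ≈ -0.0890/0.1097 ≈ -0.81.
|E| < 1: demand is inelastic over this range.

-0.81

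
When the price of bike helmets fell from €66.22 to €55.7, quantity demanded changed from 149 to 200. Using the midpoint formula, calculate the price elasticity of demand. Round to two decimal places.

-1.69

%Δq = (200 − 149)/[(149 + 200)/2] = 51/174.5 ≈ 0.2923.
%ΔP = (55.7 − 66.22)/[(66.22 + 55.7)/2] = -10.52/60.96 ≈ -0.1726.
Arc elasticity E = %Δq/%ΔP ≈ 0.2923/-0.1726 ≈ -1.69.
|E| > 1: demand is elastic over this range.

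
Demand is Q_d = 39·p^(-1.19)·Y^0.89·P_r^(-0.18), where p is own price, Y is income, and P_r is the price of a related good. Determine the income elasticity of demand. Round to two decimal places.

0.89

For a Cobb–Douglas (constant-elasticity) form Q_d = A·Y^α·…, the elasticity with respect to Y equals the exponent α at every point.
Here the exponent on Y is 0.89, so the income elasticity of demand is 0.89.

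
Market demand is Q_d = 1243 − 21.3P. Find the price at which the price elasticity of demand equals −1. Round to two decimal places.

29.18

For linear demand Q_d = a − bP, E = −bP/(a − bP). |E| = 1 ⇒ bP = a − bP ⇒ P = a/(2b).
P = 1243/(2·21.3) ≈ 29.18.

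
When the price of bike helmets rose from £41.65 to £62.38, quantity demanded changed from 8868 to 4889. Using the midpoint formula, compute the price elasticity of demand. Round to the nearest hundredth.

-1.45

%ΔQ = (4889 − 8868)/[(8868 + 4889)/2] = -3979/6878.5 ≈ -0.5785.
%ΔP = (62.38 − 41.65)/[(41.65 + 62.38)/2] = 20.73/52.015 ≈ 0.3985.
Arc elasticity E = %ΔQ/%ΔP ≈ -0.5785/0.3985 ≈ -1.45.
|E| > 1: demand is elastic over this range.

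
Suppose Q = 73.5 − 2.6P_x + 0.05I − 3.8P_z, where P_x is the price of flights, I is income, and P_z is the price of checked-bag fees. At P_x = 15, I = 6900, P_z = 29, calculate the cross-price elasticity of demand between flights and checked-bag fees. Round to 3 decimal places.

First evaluate Q: 73.5 − 2.6(15) + 0.05(6900) − 3.8(29) = 73.5 − 39 + 345 − 110.2 = 269.3.
∂Q/∂P_z = −3.8, so E_xy = -3.8·(29/269.3) ≈ -0.409.
E_xy < 0: the goods are complements.

-0.409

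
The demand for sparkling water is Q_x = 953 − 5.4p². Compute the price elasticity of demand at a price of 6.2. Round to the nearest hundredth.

-0.56

At p = 6.2, Q_x = 745.424.
dQ_x/dp = −2·5.4·p = −66.96.
Point elasticity E = (dQ_x/dp)·(p/Q_x) = -66.96 × 6.2/745.424 ≈ -0.56.
|E| < 1, so demand is inelastic at this price.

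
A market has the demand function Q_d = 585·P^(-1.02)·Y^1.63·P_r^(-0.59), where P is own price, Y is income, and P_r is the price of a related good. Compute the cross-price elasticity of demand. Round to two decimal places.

For a Cobb–Douglas (constant-elasticity) form Q_d = A·P_r^α·…, the elasticity with respect to P_r equals the exponent α at every point.
Here the exponent on P_r is -0.59, so the cross-price elasticity of demand is -0.59.

-0.59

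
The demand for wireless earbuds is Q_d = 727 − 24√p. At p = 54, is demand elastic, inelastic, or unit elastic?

At p = 54, Q_d = 550.6367.
dQ_d/dp = −24/(2√p) = −24/(2·7.3485).
Point elasticity E = (dQ_d/dp)·(p/Q_d) = -1.633 × 54/550.6367 ≈ -0.160.
|E| ≈ 0.160 < 1, so demand is inelastic.

inelastic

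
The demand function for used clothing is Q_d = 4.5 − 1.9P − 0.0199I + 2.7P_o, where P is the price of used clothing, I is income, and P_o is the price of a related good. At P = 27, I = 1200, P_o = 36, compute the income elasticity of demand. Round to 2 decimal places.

At the given point, Q_d = 4.5 − 1.9(27) − 0.0199(1200) + 2.7(36) = 4.5 − 51.3 − 23.88 + 97.2 = 26.52.
∂Q_d/∂I = −0.0199, so E_I = -0.0199·(1200/26.52) ≈ -0.90.
E_I < 0: inferior good.

-0.90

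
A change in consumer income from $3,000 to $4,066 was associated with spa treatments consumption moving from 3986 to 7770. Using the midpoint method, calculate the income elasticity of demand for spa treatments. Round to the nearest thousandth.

%ΔQ = (7770 − 3986)/[(3986+7770)/2] = 3784/5878 ≈ 0.6438.
%ΔI = (4,066 − 3,000)/[(3,000+4,066)/2] = 1066/3533 ≈ 0.3017.
E_I = %ΔQ/%ΔI ≈ 2.134.
E_I > 1: normal good (luxury).

2.134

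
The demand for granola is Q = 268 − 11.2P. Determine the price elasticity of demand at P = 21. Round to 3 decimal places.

-7.171

At P = 21, Q = 32.8.
dQ/dP = −11.2.
Point elasticity E = (dQ/dP)·(P/Q) = -11.2 × 21/32.8 ≈ -7.171.
|E| > 1, so demand is elastic at this price.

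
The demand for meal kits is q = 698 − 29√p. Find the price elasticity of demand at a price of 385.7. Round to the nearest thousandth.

-2.217

At p = 385.7, q = 128.4619.
dq/dp = −29/(2√p) = −29/(2·19.6392).
Point elasticity E = (dq/dp)·(p/q) = -0.7383 × 385.7/128.4619 ≈ -2.217.
|E| > 1, so demand is elastic at this price.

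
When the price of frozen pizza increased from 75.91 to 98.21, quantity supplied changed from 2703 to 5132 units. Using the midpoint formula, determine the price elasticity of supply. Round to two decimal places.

2.42

%ΔQ = (5132 − 2703)/[(2703 + 5132)/2] = 2429/3917.5 ≈ 0.6200.
%Δp = (98.21 − 75.91)/[(75.91 + 98.21)/2] = 22.3/87.06 ≈ 0.2561.
Arc elasticity E = %ΔQ/%Δp ≈ 0.6200/0.2561 ≈ 2.42.
|E| > 1: supply is elastic over this range.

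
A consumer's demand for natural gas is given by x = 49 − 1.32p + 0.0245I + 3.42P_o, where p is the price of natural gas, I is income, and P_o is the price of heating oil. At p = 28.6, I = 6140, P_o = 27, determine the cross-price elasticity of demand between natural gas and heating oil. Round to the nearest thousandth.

0.364

x = 49 − 1.32(28.6) + 0.0245(6140) + 3.42(27) = 49 − 37.752 + 150.43 + 92.34 = 254.018.
∂x/∂P_o = +3.42, so E_xy = 3.42·(27/254.018) ≈ 0.364.
E_xy > 0: the goods are substitutes.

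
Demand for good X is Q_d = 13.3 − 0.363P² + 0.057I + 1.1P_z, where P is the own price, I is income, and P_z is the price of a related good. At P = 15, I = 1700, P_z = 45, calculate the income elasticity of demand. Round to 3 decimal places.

1.242

First evaluate Q_d: 13.3 − 0.363(15)² + 0.057(1700) + 1.1(45) = 13.3 − 81.675 + 96.9 + 49.5 = 78.025.
∂Q_d/∂I = +0.057, so E_I = 0.057·(1700/78.025) ≈ 1.242.
E_I > 1: normal good (luxury).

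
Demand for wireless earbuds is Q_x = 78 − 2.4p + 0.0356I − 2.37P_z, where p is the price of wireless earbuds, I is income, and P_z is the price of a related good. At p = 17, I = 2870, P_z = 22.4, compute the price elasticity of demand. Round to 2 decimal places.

-0.47

First evaluate Q_x: 78 − 2.4(17) + 0.0356(2870) − 2.37(22.4) = 78 − 40.8 + 102.172 − 53.088 = 86.284.
∂Q_x/∂p = −2.4, so E_p = (−2.4)·(17/86.284) ≈ -0.47.
|E_p| < 1: demand is inelastic.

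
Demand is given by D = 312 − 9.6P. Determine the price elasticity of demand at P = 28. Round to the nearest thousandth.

-6.222

At P = 28, D = 43.2.
dD/dP = −9.6.
Point elasticity E = (dD/dP)·(P/D) = -9.6 × 28/43.2 ≈ -6.222.
|E| > 1, so demand is elastic at this price.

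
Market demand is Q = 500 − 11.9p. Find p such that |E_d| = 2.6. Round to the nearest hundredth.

30.35

Set −bp/(a − bp) = −2.6 ⇒ bp = 2.6(a − bp) ⇒ bp(1+2.6) = 2.6·a.
p = 2.6·500/(11.9·3.6) ≈ 30.35.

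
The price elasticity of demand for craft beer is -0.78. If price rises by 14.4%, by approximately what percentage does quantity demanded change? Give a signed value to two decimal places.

-11.23

%ΔQ ≈ E × %ΔP = (-0.78) × (14.4%) ≈ -11.23%.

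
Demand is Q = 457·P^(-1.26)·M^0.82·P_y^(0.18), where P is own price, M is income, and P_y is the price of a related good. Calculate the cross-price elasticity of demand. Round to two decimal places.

0.18

For a Cobb–Douglas (constant-elasticity) form Q = A·P_y^α·…, the elasticity with respect to P_y equals the exponent α at every point.
Here the exponent on P_y is 0.18, so the cross-price elasticity of demand is 0.18.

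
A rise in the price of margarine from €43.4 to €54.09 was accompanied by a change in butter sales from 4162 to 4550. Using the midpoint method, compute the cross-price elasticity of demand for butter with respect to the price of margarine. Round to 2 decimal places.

0.41

%ΔQ_x = (4550 − 4162)/[(4162+4550)/2] = 388/4356 ≈ 0.0891.
%ΔP_y = (54.09 − 43.4)/[(43.4+54.09)/2] ≈ 0.2193.
E_xy = 0.0891/0.2193 ≈ 0.41.
E_xy > 0, so butter and margarine are substitutes.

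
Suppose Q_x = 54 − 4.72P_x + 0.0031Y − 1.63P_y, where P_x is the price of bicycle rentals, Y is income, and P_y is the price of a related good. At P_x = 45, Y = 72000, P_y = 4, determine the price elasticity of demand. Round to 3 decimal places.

Evaluating quantity at (P_x, Y, P_y) gives Q_x = 54 − 4.72(45) + 0.0031(72000) − 1.63(4) = 54 − 212.4 + 223.2 − 6.52 = 58.28.
∂Q_x/∂P_x = −4.72, so E_p = (−4.72)·(45/58.28) ≈ -3.644.
|E_p| > 1: demand is elastic.

-3.644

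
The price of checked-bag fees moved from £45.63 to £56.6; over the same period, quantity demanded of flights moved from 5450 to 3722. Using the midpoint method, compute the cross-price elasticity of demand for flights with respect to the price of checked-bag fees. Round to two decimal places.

%ΔQ_x = (3722 − 5450)/[(5450+3722)/2] = -1728/4586 ≈ -0.3768.
%ΔP_y = (56.6 − 45.63)/[(45.63+56.6)/2] ≈ 0.2146.
E_xy = -0.3768/0.2146 ≈ -1.76.
E_xy < 0, so flights and checked-bag fees are complements.

-1.76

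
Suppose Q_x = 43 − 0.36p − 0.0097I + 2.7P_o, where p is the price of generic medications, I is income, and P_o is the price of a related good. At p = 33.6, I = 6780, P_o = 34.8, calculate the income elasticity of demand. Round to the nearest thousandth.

-1.113

First evaluate Q_x: 43 − 0.36(33.6) − 0.0097(6780) + 2.7(34.8) = 43 − 12.096 − 65.766 + 93.96 = 59.098.
∂Q_x/∂I = −0.0097, so E_I = -0.0097·(6780/59.098) ≈ -1.113.
E_I < 0: inferior good.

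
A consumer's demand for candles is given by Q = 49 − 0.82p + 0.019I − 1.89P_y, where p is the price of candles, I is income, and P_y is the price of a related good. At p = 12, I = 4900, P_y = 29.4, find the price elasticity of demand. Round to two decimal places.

-0.13

Substituting, Q = 49 − 0.82(12) + 0.019(4900) − 1.89(29.4) = 49 − 9.84 + 93.1 − 55.566 = 76.694.
∂Q/∂p = −0.82, so E_p = (−0.82)·(12/76.694) ≈ -0.13.
|E_p| < 1: demand is inelastic.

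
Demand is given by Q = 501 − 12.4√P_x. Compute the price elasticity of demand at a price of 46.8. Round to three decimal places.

At P_x = 46.8, Q = 416.1709.
dQ/dP_x = −12.4/(2√P_x) = −12.4/(2·6.8411).
Point elasticity E = (dQ/dP_x)·(P_x/Q) = -0.9063 × 46.8/416.1709 ≈ -0.102.
|E| < 1, so demand is inelastic at this price.

-0.102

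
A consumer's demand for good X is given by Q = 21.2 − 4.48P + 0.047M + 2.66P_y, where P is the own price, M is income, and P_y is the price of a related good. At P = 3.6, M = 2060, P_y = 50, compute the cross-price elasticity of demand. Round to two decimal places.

Evaluating quantity at (P, M, P_y) gives Q = 21.2 − 4.48(3.6) + 0.047(2060) + 2.66(50) = 21.2 − 16.128 + 96.82 + 133 = 234.892.
∂Q/∂P_y = +2.66, so E_xy = 2.66·(50/234.892) ≈ 0.57.
E_xy > 0: the goods are substitutes.

0.57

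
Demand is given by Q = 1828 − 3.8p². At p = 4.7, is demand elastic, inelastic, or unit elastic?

inelastic

At p = 4.7, Q = 1744.058.
dQ/dp = −2·3.8·p = −35.72.
Point elasticity E = (dQ/dp)·(p/Q) = -35.72 × 4.7/1744.058 ≈ -0.096.
|E| ≈ 0.096 < 1, so demand is inelastic.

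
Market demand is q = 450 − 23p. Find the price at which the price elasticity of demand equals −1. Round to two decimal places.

For linear demand q = a − bp, E = −bp/(a − bp). |E| = 1 ⇒ bp = a − bp ⇒ p = a/(2b).
p = 450/(2·23) ≈ 9.78.

9.78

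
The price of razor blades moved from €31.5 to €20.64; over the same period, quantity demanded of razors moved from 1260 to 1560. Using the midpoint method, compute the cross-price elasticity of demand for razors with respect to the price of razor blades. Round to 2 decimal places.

-0.51

%ΔQ_x = (1560 − 1260)/[(1260+1560)/2] = 300/1410 ≈ 0.2128.
%ΔP_y = (20.64 − 31.5)/[(31.5+20.64)/2] ≈ -0.4166.
E_xy = 0.2128/-0.4166 ≈ -0.51.
E_xy < 0, so razors and razor blades are complements.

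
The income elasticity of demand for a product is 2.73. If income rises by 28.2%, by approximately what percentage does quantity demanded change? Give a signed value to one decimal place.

%ΔQ ≈ E × %ΔI = (2.73) × (28.2%) ≈ 77.0%.

77.0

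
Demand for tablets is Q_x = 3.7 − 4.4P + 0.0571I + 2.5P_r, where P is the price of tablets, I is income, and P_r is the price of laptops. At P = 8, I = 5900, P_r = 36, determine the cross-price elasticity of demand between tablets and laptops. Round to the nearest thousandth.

Evaluating quantity at (P, I, P_r) gives Q_x = 3.7 − 4.4(8) + 0.0571(5900) + 2.5(36) = 3.7 − 35.2 + 336.89 + 90 = 395.39.
∂Q_x/∂P_r = +2.5, so E_xy = 2.5·(36/395.39) ≈ 0.228.
E_xy > 0: the goods are substitutes.

0.228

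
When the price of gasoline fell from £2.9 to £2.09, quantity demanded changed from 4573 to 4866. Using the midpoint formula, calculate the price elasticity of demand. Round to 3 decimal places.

-0.191

%ΔQ = (4866 − 4573)/[(4573 + 4866)/2] = 293/4719.5 ≈ 0.0621.
%ΔP = (2.09 − 2.9)/[(2.9 + 2.09)/2] = -0.81/2.495 ≈ -0.3246.
Arc elasticity E = %ΔQ/%ΔP ≈ 0.0621/-0.3246 ≈ -0.191.
|E| < 1: demand is inelastic over this range.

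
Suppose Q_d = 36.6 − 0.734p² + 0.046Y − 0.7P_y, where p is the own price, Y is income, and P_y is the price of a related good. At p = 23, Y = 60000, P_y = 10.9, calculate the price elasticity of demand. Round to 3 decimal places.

-0.323

At the given point, Q_d = 36.6 − 0.734(23)² + 0.046(60000) − 0.7(10.9) = 36.6 − 388.286 + 2760 − 7.63 = 2400.684.
∂Q_d/∂p = −2·0.734·p = -33.764, so E_p = -33.764·(23/2400.684) ≈ -0.323.
|E_p| < 1: demand is inelastic.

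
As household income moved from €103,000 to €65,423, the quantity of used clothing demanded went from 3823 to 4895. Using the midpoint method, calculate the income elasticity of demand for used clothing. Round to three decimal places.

-0.551

%ΔQ = (4895 − 3823)/[(3823+4895)/2] = 1072/4359 ≈ 0.2459.
%ΔM = (65,423 − 103,000)/[(103,000+65,423)/2] = -37577/84211.5 ≈ -0.4462.
E_I = %ΔQ/%ΔM ≈ -0.551.
E_I < 0: inferior good.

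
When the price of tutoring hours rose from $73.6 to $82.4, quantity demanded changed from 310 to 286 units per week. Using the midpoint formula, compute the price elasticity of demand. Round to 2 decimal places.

-0.71

%ΔQ = (286 − 310)/[(310 + 286)/2] = -24/298 ≈ -0.0805.
%Δp = (82.4 − 73.6)/[(73.6 + 82.4)/2] = 8.8/78 ≈ 0.1128.
Arc elasticity E = %ΔQ/%Δp ≈ -0.0805/0.1128 ≈ -0.71.
|E| < 1: demand is inelastic over this range.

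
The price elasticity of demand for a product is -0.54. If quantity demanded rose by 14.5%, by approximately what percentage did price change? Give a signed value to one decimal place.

-26.9

%ΔQ ≈ E × %ΔP ⇒ %ΔP = %ΔQ / E = (14.5%)/(-0.54) ≈ -26.9%.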